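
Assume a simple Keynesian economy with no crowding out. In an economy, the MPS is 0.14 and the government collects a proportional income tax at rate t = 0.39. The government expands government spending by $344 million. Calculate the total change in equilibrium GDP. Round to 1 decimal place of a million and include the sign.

MPC = 1 − MPS = 1 − 0.14 = 0.86.
Expenditure multiplier = 1/(1 − c(1−t)) = 1/(1 − 0.86×0.61) = 1/0.4754 ≈ 2.103.
ΔY = k × ΔG = (+$344 million) / 0.4754 ≈ +$723.6 million.

+$723.6 million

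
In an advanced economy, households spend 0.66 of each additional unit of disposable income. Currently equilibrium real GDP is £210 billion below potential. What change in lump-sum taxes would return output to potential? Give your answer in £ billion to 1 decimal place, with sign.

−£108.2 billion

Spending multiplier = 1/(1 − MPC) = 1/(1 − 0.66) = 1/0.34 ≈ 2.941.
Tax multiplier = −c·k = −0.66/0.34 ≈ −1.941. Need ΔY = +£210 billion, so ΔT = ΔY/(−c·k) = −(+£210 billion) × 0.34 / 0.66 ≈ −£108.2 billion.
The government should cut lump-sum taxes by £108.2 billion.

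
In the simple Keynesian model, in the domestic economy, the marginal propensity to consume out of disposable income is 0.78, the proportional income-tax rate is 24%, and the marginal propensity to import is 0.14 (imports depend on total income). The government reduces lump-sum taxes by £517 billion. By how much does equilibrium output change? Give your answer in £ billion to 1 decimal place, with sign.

A lump-sum tax change of −£517 billion shifts disposable income by +£517 billion; first-round consumption changes by −c × ΔT = −0.78 × (−£517 billion) = +£403.26 billion.
Expenditure multiplier = 1/(1 − c(1−t) + m) = 1/(1 − 0.78×0.76 + 0.14) = 1/0.5472 ≈ 1.827.
The tax multiplier is −c × k ≈ −1.425, so ΔY = k × (−c·ΔT) = (+£403.26 billion) / 0.5472 ≈ +£737 billion.

+£737.0 billion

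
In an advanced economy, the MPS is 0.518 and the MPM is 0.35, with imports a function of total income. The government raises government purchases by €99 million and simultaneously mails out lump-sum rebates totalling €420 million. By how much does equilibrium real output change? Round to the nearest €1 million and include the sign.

MPC = 1 − MPS = 1 − 0.518 = 0.482.
Expenditure multiplier = 1/(1 − c + m) = 1/(1 − 0.482 + 0.35) = 1/0.868 ≈ 1.152.
ΔG contributes k·ΔG = (+€99 million) / 0.868 ≈ +€114.1 million.
ΔT of −€420 million changes first-round spending by −c·ΔT = +€202.44 million, contributing k·(−c·ΔT) = (+€202.44 million) / 0.868 ≈ +€233.2 million.
Net ΔY = k(ΔG − c·ΔT) = (+€301.44 million) / 0.868 ≈ +€347 million.

+€347 million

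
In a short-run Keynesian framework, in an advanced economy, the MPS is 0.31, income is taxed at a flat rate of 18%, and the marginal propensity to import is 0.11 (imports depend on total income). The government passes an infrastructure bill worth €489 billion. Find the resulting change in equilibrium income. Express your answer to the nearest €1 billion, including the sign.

+€899 billion

MPC = 1 − MPS = 1 − 0.31 = 0.69.
Government-spending multiplier = 1/(1 − c(1−t) + m) = 1/(1 − 0.69×0.82 + 0.11) = 1/0.5442 ≈ 1.838.
ΔY = k × ΔG = (+€489 billion) / 0.5442 ≈ +€899 billion.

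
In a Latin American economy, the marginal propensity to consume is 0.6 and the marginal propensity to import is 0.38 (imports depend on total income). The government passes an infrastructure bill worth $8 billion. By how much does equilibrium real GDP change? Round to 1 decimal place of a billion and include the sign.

+$10.3 billion

Expenditure multiplier = 1/(1 − c + m) = 1/(1 − 0.6 + 0.38) = 1/0.78 ≈ 1.282.
ΔY = k × ΔG = (+$8 billion) / 0.78 ≈ +$10.3 billion.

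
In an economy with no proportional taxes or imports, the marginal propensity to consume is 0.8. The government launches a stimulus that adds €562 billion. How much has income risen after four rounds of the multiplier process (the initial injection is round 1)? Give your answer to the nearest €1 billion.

Round 1 adds ΔG = €562 billion; each later round is MPC = 0.8 times the previous.
After 4 rounds: 562 + 449.6 + 359.68 + 287.744 = ΔG·(1 − c^4)/(1 − c) = 562 × (1 − 0.4096)/0.2 ≈ €1,659 billion.

€1,659 billion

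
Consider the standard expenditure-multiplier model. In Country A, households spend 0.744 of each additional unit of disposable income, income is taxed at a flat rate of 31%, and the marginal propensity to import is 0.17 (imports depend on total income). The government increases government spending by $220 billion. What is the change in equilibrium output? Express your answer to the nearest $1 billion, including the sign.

+$335 billion

Expenditure multiplier = 1/(1 − c(1−t) + m) = 1/(1 − 0.744×0.69 + 0.17) = 1/0.65664 ≈ 1.523.
ΔY = k × ΔG = (+$220 billion) / 0.65664 ≈ +$335 billion.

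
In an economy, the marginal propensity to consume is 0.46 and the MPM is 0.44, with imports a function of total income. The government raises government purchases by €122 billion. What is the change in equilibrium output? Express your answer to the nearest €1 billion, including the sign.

+€124 billion

Expenditure multiplier = 1/(1 − c + m) = 1/(1 − 0.46 + 0.44) = 1/0.98 ≈ 1.02.
ΔY = k × ΔG = (+€122 billion) / 0.98 ≈ +€124 billion.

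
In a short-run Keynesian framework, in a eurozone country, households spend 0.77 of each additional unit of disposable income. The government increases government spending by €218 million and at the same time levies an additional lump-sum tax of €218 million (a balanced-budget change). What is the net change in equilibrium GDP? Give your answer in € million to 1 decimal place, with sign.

Expenditure multiplier = 1/(1 − MPC) = 1/(1 − 0.77) = 1/0.23 ≈ 4.348.
ΔG contributes k·ΔG = (+€218 million) / 0.23 ≈ +€947.8 million.
ΔT of +€218 million changes first-round spending by −c·ΔT = −€167.86 million, contributing k·(−c·ΔT) = (−€167.86 million) / 0.23 ≈ −€729.8 million.
With ΔG = ΔT and no other leakages, the balanced-budget multiplier is 1, so ΔY = ΔG = +€218 million.

+€218.0 million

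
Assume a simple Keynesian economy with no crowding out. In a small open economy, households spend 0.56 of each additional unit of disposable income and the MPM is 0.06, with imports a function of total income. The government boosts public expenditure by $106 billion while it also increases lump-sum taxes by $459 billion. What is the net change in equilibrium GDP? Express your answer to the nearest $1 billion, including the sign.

−$302 billion

Expenditure multiplier = 1/(1 − c + m) = 1/(1 − 0.56 + 0.06) = 1/0.5 = 2.
ΔG contributes k·ΔG = (+$106 billion) / 0.5 = +$212 billion.
ΔT of +$459 billion changes first-round spending by −c·ΔT = −$257.04 billion, contributing k·(−c·ΔT) = (−$257.04 billion) / 0.5 ≈ −$514.1 billion.
Net ΔY = k(ΔG − c·ΔT) = (−$151.04 billion) / 0.5 ≈ −$302 billion.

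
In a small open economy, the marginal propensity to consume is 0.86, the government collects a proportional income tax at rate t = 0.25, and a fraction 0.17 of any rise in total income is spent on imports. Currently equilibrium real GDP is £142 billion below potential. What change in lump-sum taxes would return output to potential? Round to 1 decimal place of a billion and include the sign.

Spending multiplier = 1/(1 − c(1−t) + m) = 1/(1 − 0.86×0.75 + 0.17) = 1/0.525 ≈ 1.905.
Tax multiplier = −c·k = −0.86/0.525 ≈ −1.638. Need ΔY = +£142 billion, so ΔT = ΔY/(−c·k) = −(+£142 billion) × 0.525 / 0.86 ≈ −£86.7 billion.
The government should cut lump-sum taxes by £86.7 billion.

−£86.7 billion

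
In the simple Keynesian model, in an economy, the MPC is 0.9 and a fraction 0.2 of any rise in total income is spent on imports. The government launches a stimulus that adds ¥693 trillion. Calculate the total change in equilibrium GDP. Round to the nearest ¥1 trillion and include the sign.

+¥2,310 trillion

Expenditure multiplier = 1/(1 − c + m) = 1/(1 − 0.9 + 0.2) = 1/0.3 ≈ 3.333.
ΔY = k × ΔG = (+¥693 trillion) / 0.3 = +¥2,310 trillion.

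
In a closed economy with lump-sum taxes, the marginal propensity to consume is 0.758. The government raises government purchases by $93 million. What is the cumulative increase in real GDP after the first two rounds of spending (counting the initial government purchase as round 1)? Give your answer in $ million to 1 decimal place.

$163.5 million

Round 1 adds ΔG = $93 million; each later round is MPC = 0.758 times the previous.
After 2 rounds: 93 + 70.494 = ΔG·(1 − c^2)/(1 − c) = 93 × (1 − 0.574564)/0.242 ≈ $163.5 million.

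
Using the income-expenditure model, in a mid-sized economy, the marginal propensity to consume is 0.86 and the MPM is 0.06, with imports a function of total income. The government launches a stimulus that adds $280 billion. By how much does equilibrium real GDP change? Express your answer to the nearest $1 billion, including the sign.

+$1,400 billion

Government-spending multiplier = 1/(1 − c + m) = 1/(1 − 0.86 + 0.06) = 1/0.2 = 5.
ΔY = k × ΔG = (+$280 billion) / 0.2 = +$1,400 billion.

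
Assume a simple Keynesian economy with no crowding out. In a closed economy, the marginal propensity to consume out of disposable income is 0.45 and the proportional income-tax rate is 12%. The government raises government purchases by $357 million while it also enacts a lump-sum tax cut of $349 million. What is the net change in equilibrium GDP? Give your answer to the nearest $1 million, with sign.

+$851 million

Expenditure multiplier = 1/(1 − c(1−t)) = 1/(1 − 0.45×0.88) = 1/0.604 ≈ 1.656.
ΔG contributes k·ΔG = (+$357 million) / 0.604 ≈ +$591.1 million.
ΔT of −$349 million changes first-round spending by −c·ΔT = +$157.05 million, contributing k·(−c·ΔT) = (+$157.05 million) / 0.604 ≈ +$260 million.
Net ΔY = k(ΔG − c·ΔT) = (+$514.05 million) / 0.604 ≈ +$851 million.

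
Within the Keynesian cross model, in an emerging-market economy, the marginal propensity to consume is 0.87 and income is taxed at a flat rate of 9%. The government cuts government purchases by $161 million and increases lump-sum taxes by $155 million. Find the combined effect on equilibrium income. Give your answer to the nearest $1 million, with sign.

−$1,420 million

Expenditure multiplier = 1/(1 − c(1−t)) = 1/(1 − 0.87×0.91) = 1/0.2083 ≈ 4.801.
ΔG contributes k·ΔG = (−$161 million) / 0.2083 ≈ −$772.9 million.
ΔT of +$155 million changes first-round spending by −c·ΔT = −$134.85 million, contributing k·(−c·ΔT) = (−$134.85 million) / 0.2083 ≈ −$647.4 million.
Net ΔY = k(ΔG − c·ΔT) = (−$295.85 million) / 0.2083 ≈ −$1,420 million.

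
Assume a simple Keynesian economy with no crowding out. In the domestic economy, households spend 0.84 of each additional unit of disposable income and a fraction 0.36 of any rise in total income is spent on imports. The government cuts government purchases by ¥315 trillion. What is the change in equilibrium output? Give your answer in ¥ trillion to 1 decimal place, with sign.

−¥605.8 trillion

Expenditure multiplier = 1/(1 − c + m) = 1/(1 − 0.84 + 0.36) = 1/0.52 ≈ 1.923.
ΔY = k × ΔG = (−¥315 trillion) / 0.52 ≈ −¥605.8 trillion.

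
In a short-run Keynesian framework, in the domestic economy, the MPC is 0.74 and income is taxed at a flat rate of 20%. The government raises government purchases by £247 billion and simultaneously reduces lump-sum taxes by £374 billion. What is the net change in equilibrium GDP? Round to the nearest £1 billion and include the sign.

+£1,284 billion

Expenditure multiplier = 1/(1 − c(1−t)) = 1/(1 − 0.74×0.8) = 1/0.408 ≈ 2.451.
ΔG contributes k·ΔG = (+£247 billion) / 0.408 ≈ +£605.4 billion.
ΔT of −£374 billion changes first-round spending by −c·ΔT = +£276.76 billion, contributing k·(−c·ΔT) = (+£276.76 billion) / 0.408 ≈ +£678.3 billion.
Net ΔY = k(ΔG − c·ΔT) = (+£523.76 billion) / 0.408 ≈ +£1,284 billion.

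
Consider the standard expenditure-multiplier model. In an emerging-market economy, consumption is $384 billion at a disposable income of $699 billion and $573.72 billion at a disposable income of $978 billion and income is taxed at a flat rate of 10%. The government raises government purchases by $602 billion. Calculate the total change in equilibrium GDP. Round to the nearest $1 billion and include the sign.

MPC = ΔC/ΔYd = (573.72 − 384)/(978 − 699) = 189.72/279 = 0.68.
Government-spending multiplier = 1/(1 − c(1−t)) = 1/(1 − 0.68×0.9) = 1/0.388 ≈ 2.577.
ΔY = k × ΔG = (+$602 billion) / 0.388 ≈ +$1,552 billion.

+$1,552 billion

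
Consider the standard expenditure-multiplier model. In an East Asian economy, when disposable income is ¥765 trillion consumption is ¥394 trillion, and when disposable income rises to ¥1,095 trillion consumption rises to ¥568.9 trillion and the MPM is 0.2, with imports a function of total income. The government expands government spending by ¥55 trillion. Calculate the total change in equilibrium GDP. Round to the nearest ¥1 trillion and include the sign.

MPC = ΔC/ΔYd = (568.9 − 394)/(1,095 − 765) = 174.9/330 = 0.53.
Expenditure multiplier = 1/(1 − c + m) = 1/(1 − 0.53 + 0.2) = 1/0.67 ≈ 1.493.
ΔY = k × ΔG = (+¥55 trillion) / 0.67 ≈ +¥82 trillion.

+¥82 trillion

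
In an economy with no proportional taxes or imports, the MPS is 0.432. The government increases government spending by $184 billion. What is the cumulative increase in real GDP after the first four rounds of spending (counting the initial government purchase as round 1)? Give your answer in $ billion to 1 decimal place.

MPC = 1 − MPS = 1 − 0.432 = 0.568.
Round 1 adds ΔG = $184 billion; each later round is MPC = 0.568 times the previous.
After 4 rounds: 184 + 104.512 + 59.362816 + 33.718079488 = ΔG·(1 − c^4)/(1 − c) = 184 × (1 − 0.104086245376)/0.432 ≈ $381.6 billion.

$381.6 billion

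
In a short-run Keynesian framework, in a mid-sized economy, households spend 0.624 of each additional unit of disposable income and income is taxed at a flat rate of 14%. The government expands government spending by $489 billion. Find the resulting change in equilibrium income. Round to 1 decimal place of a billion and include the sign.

+$1,055.3 billion

Spending multiplier = 1/(1 − c(1−t)) = 1/(1 − 0.624×0.86) = 1/0.46336 ≈ 2.158.
ΔY = k × ΔG = (+$489 billion) / 0.46336 ≈ +$1,055.3 billion.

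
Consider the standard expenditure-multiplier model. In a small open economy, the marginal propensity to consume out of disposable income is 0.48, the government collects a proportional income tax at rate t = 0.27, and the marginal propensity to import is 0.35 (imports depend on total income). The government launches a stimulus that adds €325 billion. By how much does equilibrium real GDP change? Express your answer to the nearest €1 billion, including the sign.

Expenditure multiplier = 1/(1 − c(1−t) + m) = 1/(1 − 0.48×0.73 + 0.35) = 1/0.9996 ≈ 1.
ΔY = k × ΔG = (+€325 billion) / 0.9996 ≈ +€325 billion.

+€325 billion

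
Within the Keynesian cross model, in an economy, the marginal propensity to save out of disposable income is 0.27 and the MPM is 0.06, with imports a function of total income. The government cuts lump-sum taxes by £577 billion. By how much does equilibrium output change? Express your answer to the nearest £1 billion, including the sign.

MPC = 1 − MPS = 1 − 0.27 = 0.73.
A lump-sum tax change of −£577 billion shifts disposable income by +£577 billion; first-round consumption changes by −c × ΔT = −0.73 × (−£577 billion) = +£421.21 billion.
Expenditure multiplier = 1/(1 − c + m) = 1/(1 − 0.73 + 0.06) = 1/0.33 ≈ 3.03.
The tax multiplier is −c × k ≈ −2.212, so ΔY = k × (−c·ΔT) = (+£421.21 billion) / 0.33 ≈ +£1,276 billion.

+£1,276 billion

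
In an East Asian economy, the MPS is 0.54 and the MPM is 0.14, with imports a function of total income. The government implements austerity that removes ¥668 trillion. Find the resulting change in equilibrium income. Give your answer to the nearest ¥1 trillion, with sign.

−¥982 trillion

MPC = 1 − MPS = 1 − 0.54 = 0.46.
Government-spending multiplier = 1/(1 − c + m) = 1/(1 − 0.46 + 0.14) = 1/0.68 ≈ 1.471.
ΔY = k × ΔG = (−¥668 trillion) / 0.68 ≈ −¥982 trillion.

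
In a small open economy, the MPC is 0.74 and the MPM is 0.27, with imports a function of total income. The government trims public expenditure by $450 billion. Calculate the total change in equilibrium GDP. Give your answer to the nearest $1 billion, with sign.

−$849 billion

Government-spending multiplier = 1/(1 − c + m) = 1/(1 − 0.74 + 0.27) = 1/0.53 ≈ 1.887.
ΔY = k × ΔG = (−$450 billion) / 0.53 ≈ −$849 billion.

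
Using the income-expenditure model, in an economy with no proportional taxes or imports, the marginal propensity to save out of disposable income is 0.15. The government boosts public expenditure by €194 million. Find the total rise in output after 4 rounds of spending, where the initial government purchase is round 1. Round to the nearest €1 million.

€618 million

MPC = 1 − MPS = 1 − 0.15 = 0.85.
Round 1 adds ΔG = €194 million; each later round is MPC = 0.85 times the previous.
After 4 rounds: 194 + 164.9 + 140.165 + 119.14025 = ΔG·(1 − c^4)/(1 − c) = 194 × (1 − 0.52200625)/0.15 ≈ €618 million.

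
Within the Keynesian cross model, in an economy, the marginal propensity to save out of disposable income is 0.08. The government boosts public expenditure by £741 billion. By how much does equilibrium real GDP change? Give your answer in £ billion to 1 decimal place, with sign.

MPC = 1 − MPS = 1 − 0.08 = 0.92.
Spending multiplier = 1/(1 − MPC) = 1/(1 − 0.92) = 1/0.08 = 12.5.
ΔY = k × ΔG = (+£741 billion) / 0.08 = +£9,262.5 billion.

+£9,262.5 billion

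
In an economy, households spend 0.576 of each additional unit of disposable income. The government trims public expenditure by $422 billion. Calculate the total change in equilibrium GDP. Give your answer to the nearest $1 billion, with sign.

Government-spending multiplier = 1/(1 − MPC) = 1/(1 − 0.576) = 1/0.424 ≈ 2.358.
ΔY = k × ΔG = (−$422 billion) / 0.424 ≈ −$995 billion.

−$995 billion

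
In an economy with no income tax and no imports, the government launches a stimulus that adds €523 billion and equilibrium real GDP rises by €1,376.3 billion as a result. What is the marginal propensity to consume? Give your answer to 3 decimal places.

Implied spending multiplier k = ΔY/ΔG = 1,376.3/523 ≈ 2.6315.
Since k = 1/(1 − MPC), MPC = 1 − 1/k = 1 − ΔG/ΔY = 1 − 523/1,376.3 ≈ 0.620.

0.620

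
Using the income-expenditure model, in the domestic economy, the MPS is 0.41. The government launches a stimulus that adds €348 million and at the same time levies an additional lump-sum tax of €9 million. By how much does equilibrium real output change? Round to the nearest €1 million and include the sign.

+€836 million

MPC = 1 − MPS = 1 − 0.41 = 0.59.
Expenditure multiplier = 1/(1 − MPC) = 1/(1 − 0.59) = 1/0.41 ≈ 2.439.
ΔG contributes k·ΔG = (+€348 million) / 0.41 ≈ +€848.8 million.
ΔT of +€9 million changes first-round spending by −c·ΔT = −€5.31 million, contributing k·(−c·ΔT) = (−€5.31 million) / 0.41 ≈ −€13 million.
Net ΔY = k(ΔG − c·ΔT) = (+€342.69 million) / 0.41 ≈ +€836 million.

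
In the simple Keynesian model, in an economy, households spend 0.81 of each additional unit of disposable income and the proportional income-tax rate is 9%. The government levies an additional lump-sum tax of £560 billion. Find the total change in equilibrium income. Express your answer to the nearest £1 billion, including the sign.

A lump-sum tax change of +£560 billion shifts disposable income by −£560 billion; first-round consumption changes by −c × ΔT = −0.81 × (+£560 billion) = −£453.6 billion.
Expenditure multiplier = 1/(1 − c(1−t)) = 1/(1 − 0.81×0.91) = 1/0.2629 ≈ 3.804.
The tax multiplier is −c × k ≈ −3.081, so ΔY = k × (−c·ΔT) = (−£453.6 billion) / 0.2629 ≈ −£1,725 billion.

−£1,725 billion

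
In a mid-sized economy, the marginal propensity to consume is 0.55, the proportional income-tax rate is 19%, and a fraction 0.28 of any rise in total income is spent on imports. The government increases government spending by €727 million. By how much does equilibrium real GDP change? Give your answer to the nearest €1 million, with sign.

+€871 million

Spending multiplier = 1/(1 − c(1−t) + m) = 1/(1 − 0.55×0.81 + 0.28) = 1/0.8345 ≈ 1.198.
ΔY = k × ΔG = (+€727 million) / 0.8345 ≈ +€871 million.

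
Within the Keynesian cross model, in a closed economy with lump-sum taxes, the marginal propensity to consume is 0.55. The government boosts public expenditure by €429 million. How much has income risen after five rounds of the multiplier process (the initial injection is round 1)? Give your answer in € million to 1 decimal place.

€905.4 million

Round 1 adds ΔG = €429 million; each later round is MPC = 0.55 times the previous.
After 5 rounds: 429 + 235.95 + 129.7725 + 71.374875 + 39.25618125 = ΔG·(1 − c^5)/(1 − c) = 429 × (1 − 0.0503284375)/0.45 ≈ €905.4 million.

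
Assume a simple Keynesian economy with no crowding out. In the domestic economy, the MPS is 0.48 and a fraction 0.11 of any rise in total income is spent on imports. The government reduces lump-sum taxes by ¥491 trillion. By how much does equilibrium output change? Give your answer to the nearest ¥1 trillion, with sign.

+¥433 trillion

MPC = 1 − MPS = 1 − 0.48 = 0.52.
A lump-sum tax change of −¥491 trillion shifts disposable income by +¥491 trillion; first-round consumption changes by −c × ΔT = −0.52 × (−¥491 trillion) = +¥255.32 trillion.
Expenditure multiplier = 1/(1 − c + m) = 1/(1 − 0.52 + 0.11) = 1/0.59 ≈ 1.695.
The tax multiplier is −c × k ≈ −0.881, so ΔY = k × (−c·ΔT) = (+¥255.32 trillion) / 0.59 ≈ +¥433 trillion.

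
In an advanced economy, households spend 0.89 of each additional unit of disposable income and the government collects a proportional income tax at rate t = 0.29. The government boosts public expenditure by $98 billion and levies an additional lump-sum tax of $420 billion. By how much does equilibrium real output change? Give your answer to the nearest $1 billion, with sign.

−$749 billion

Expenditure multiplier = 1/(1 − c(1−t)) = 1/(1 − 0.89×0.71) = 1/0.3681 ≈ 2.717.
ΔG contributes k·ΔG = (+$98 billion) / 0.3681 ≈ +$266.2 billion.
ΔT of +$420 billion changes first-round spending by −c·ΔT = −$373.8 billion, contributing k·(−c·ΔT) = (−$373.8 billion) / 0.3681 ≈ −$1,015.5 billion.
Net ΔY = k(ΔG − c·ΔT) = (−$275.8 billion) / 0.3681 ≈ −$749 billion.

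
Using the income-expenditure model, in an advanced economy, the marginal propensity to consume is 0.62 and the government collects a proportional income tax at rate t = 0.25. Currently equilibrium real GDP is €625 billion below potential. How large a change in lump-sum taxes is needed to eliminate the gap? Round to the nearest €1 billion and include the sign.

Spending multiplier = 1/(1 − c(1−t)) = 1/(1 − 0.62×0.75) = 1/0.535 ≈ 1.869.
Tax multiplier = −c·k = −0.62/0.535 ≈ −1.159. Need ΔY = +€625 billion, so ΔT = ΔY/(−c·k) = −(+€625 billion) × 0.535 / 0.62 ≈ −€539 billion.
The government should cut lump-sum taxes by €539 billion.

−€539 billion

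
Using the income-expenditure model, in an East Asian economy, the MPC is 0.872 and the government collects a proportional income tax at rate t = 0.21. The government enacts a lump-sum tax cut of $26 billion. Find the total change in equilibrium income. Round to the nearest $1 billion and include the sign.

+$73 billion

A lump-sum tax change of −$26 billion shifts disposable income by +$26 billion; first-round consumption changes by −c × ΔT = −0.872 × (−$26 billion) = +$22.672 billion.
Expenditure multiplier = 1/(1 − c(1−t)) = 1/(1 − 0.872×0.79) = 1/0.31112 ≈ 3.214.
The tax multiplier is −c × k ≈ −2.803, so ΔY = k × (−c·ΔT) = (+$22.672 billion) / 0.31112 ≈ +$73 billion.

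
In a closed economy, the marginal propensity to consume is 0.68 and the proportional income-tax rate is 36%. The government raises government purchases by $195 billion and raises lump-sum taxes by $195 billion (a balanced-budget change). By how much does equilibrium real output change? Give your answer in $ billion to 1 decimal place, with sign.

+$110.5 billion

Expenditure multiplier = 1/(1 − c(1−t)) = 1/(1 − 0.68×0.64) = 1/0.5648 ≈ 1.771.
ΔG contributes k·ΔG = (+$195 billion) / 0.5648 ≈ +$345.3 billion.
ΔT of +$195 billion changes first-round spending by −c·ΔT = −$132.6 billion, contributing k·(−c·ΔT) = (−$132.6 billion) / 0.5648 ≈ −$234.8 billion.
Net ΔY = k(ΔG − c·ΔT) = (+$62.4 billion) / 0.5648 ≈ +$110.5 billion.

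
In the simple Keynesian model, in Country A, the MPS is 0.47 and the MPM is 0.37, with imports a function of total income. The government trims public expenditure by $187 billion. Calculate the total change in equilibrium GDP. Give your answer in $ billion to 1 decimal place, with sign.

−$222.6 billion

MPC = 1 − MPS = 1 − 0.47 = 0.53.
Government-spending multiplier = 1/(1 − c + m) = 1/(1 − 0.53 + 0.37) = 1/0.84 ≈ 1.19.
ΔY = k × ΔG = (−$187 billion) / 0.84 ≈ −$222.6 billion.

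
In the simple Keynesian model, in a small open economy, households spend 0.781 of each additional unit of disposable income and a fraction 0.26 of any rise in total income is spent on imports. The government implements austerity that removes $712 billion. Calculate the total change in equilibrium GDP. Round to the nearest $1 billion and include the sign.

−$1,486 billion

Expenditure multiplier = 1/(1 − c + m) = 1/(1 − 0.781 + 0.26) = 1/0.479 ≈ 2.088.
ΔY = k × ΔG = (−$712 billion) / 0.479 ≈ −$1,486 billion.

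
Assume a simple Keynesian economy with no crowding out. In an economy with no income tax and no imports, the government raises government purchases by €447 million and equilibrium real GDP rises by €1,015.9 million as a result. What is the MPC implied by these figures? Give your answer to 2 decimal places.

Implied spending multiplier k = ΔY/ΔG = 1,015.9/447 ≈ 2.2727.
Since k = 1/(1 − MPC), MPC = 1 − 1/k = 1 − ΔG/ΔY = 1 − 447/1,015.9 ≈ 0.56.

0.56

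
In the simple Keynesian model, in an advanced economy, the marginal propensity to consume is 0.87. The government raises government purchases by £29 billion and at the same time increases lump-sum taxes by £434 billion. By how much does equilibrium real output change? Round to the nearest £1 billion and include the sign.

Expenditure multiplier = 1/(1 − MPC) = 1/(1 − 0.87) = 1/0.13 ≈ 7.692.
ΔG contributes k·ΔG = (+£29 billion) / 0.13 ≈ +£223.1 billion.
ΔT of +£434 billion changes first-round spending by −c·ΔT = −£377.58 billion, contributing k·(−c·ΔT) = (−£377.58 billion) / 0.13 ≈ −£2,904.5 billion.
Net ΔY = k(ΔG − c·ΔT) = (−£348.58 billion) / 0.13 ≈ −£2,681 billion.

−£2,681 billion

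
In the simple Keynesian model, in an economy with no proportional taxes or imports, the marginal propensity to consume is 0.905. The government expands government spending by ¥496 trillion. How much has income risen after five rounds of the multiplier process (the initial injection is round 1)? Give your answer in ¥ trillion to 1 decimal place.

¥2,051.5 trillion

Round 1 adds ΔG = ¥496 trillion; each later round is MPC = 0.905 times the previous.
After 5 rounds: 496 + 448.88 + 406.2364 + 367.643942 + 332.71776751 = ΔG·(1 − c^5)/(1 − c) = 496 × (1 − 0.607075765315625)/0.095 ≈ ¥2,051.5 trillion.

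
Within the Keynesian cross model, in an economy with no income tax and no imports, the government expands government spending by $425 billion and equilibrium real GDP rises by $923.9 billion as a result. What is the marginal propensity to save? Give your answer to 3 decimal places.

0.460

Implied spending multiplier k = ΔY/ΔG = 923.9/425 ≈ 2.1739.
Since k = 1/(1 − MPC), MPC = 1 − 1/k = 1 − ΔG/ΔY = 1 − 425/923.9 ≈ 0.540.
MPS = 1 − MPC = 0.460.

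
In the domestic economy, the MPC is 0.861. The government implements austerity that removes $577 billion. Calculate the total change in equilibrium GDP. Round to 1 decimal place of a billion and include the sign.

Government-spending multiplier = 1/(1 − MPC) = 1/(1 − 0.861) = 1/0.139 ≈ 7.194.
ΔY = k × ΔG = (−$577 billion) / 0.139 ≈ −$4,151.1 billion.

−$4,151.1 billion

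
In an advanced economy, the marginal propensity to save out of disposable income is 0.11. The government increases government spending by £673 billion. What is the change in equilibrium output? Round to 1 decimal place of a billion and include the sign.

MPC = 1 − MPS = 1 − 0.11 = 0.89.
Expenditure multiplier = 1/(1 − MPC) = 1/(1 − 0.89) = 1/0.11 ≈ 9.091.
ΔY = k × ΔG = (+£673 billion) / 0.11 ≈ +£6,118.2 billion.

+£6,118.2 billion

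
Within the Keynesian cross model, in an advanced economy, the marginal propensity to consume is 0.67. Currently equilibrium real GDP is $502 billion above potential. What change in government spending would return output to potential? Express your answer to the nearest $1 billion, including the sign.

−$166 billion

Spending multiplier = 1/(1 − MPC) = 1/(1 − 0.67) = 1/0.33 ≈ 3.03.
Need ΔY = −$502 billion, so ΔG = ΔY/k = (−$502 billion) × 0.33 ≈ −$166 billion.
The government should cut government spending by $166 billion.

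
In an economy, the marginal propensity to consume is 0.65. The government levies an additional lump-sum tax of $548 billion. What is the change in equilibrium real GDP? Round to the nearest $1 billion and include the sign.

−$1,018 billion

A lump-sum tax change of +$548 billion shifts disposable income by −$548 billion; first-round consumption changes by −c × ΔT = −0.65 × (+$548 billion) = −$356.2 billion.
Expenditure multiplier = 1/(1 − MPC) = 1/(1 − 0.65) = 1/0.35 ≈ 2.857.
The tax multiplier is −c × k ≈ −1.857, so ΔY = k × (−c·ΔT) = (−$356.2 billion) / 0.35 ≈ −$1,018 billion.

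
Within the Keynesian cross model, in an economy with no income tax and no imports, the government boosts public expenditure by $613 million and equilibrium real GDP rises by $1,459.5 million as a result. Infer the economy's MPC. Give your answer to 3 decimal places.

0.580

Implied spending multiplier k = ΔY/ΔG = 1,459.5/613 ≈ 2.3809.
Since k = 1/(1 − MPC), MPC = 1 − 1/k = 1 − ΔG/ΔY = 1 − 613/1,459.5 ≈ 0.580.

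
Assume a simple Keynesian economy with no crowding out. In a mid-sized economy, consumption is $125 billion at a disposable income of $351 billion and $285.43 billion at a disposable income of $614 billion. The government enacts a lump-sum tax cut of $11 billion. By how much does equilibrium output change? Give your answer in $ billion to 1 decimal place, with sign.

+$17.2 billion

MPC = ΔC/ΔYd = (285.43 − 125)/(614 − 351) = 160.43/263 = 0.61.
A lump-sum tax change of −$11 billion shifts disposable income by +$11 billion; first-round consumption changes by −c × ΔT = −0.61 × (−$11 billion) = +$6.71 billion.
Expenditure multiplier = 1/(1 − MPC) = 1/(1 − 0.61) = 1/0.39 ≈ 2.564.
The tax multiplier is −c × k ≈ −1.564, so ΔY = k × (−c·ΔT) = (+$6.71 billion) / 0.39 ≈ +$17.2 billion.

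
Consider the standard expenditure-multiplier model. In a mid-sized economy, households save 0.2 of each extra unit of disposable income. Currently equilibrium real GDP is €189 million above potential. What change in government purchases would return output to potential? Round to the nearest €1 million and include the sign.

MPC = 1 − MPS = 1 − 0.2 = 0.8.
Spending multiplier = 1/(1 − MPC) = 1/(1 − 0.8) = 1/0.2 = 5.
Need ΔY = −€189 million, so ΔG = ΔY/k = (−€189 million) × 0.2 ≈ −€38 million.
The government should cut government purchases by €38 million.

−€38 million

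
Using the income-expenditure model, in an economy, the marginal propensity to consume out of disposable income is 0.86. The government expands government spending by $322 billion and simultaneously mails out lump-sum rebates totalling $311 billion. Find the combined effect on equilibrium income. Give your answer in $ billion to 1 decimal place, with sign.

Expenditure multiplier = 1/(1 − MPC) = 1/(1 − 0.86) = 1/0.14 ≈ 7.143.
ΔG contributes k·ΔG = (+$322 billion) / 0.14 = +$2,300 billion.
ΔT of −$311 billion changes first-round spending by −c·ΔT = +$267.46 billion, contributing k·(−c·ΔT) = (+$267.46 billion) / 0.14 ≈ +$1,910.4 billion.
Net ΔY = k(ΔG − c·ΔT) = (+$589.46 billion) / 0.14 ≈ +$4,210.4 billion.

+$4,210.4 billion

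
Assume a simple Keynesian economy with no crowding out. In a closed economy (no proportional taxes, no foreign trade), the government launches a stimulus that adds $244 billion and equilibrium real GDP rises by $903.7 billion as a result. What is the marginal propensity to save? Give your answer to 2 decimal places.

0.27

Implied spending multiplier k = ΔY/ΔG = 903.7/244 ≈ 3.7037.
Since k = 1/(1 − MPC), MPC = 1 − 1/k = 1 − ΔG/ΔY = 1 − 244/903.7 ≈ 0.73.
MPS = 1 − MPC = 0.27.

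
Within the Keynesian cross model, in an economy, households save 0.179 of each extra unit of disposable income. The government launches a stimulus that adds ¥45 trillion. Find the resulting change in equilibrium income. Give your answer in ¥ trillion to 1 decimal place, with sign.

MPC = 1 − MPS = 1 − 0.179 = 0.821.
Expenditure multiplier = 1/(1 − MPC) = 1/(1 − 0.821) = 1/0.179 ≈ 5.587.
ΔY = k × ΔG = (+¥45 trillion) / 0.179 ≈ +¥251.4 trillion.

+¥251.4 trillion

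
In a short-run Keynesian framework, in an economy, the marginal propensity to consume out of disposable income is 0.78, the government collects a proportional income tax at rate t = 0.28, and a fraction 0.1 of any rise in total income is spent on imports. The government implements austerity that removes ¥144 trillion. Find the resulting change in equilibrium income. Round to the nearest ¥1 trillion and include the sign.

−¥267 trillion

Spending multiplier = 1/(1 − c(1−t) + m) = 1/(1 − 0.78×0.72 + 0.1) = 1/0.5384 ≈ 1.857.
ΔY = k × ΔG = (−¥144 trillion) / 0.5384 ≈ −¥267 trillion.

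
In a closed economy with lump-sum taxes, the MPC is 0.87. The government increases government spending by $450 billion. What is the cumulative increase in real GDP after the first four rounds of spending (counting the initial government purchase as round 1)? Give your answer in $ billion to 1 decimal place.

Round 1 adds ΔG = $450 billion; each later round is MPC = 0.87 times the previous.
After 4 rounds: 450 + 391.5 + 340.605 + 296.32635 = ΔG·(1 − c^4)/(1 − c) = 450 × (1 − 0.57289761)/0.13 ≈ $1,478.4 billion.

$1,478.4 billion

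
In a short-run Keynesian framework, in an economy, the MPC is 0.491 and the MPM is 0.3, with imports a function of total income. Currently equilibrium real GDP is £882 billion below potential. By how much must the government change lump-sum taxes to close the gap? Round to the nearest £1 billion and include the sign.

−£1,453 billion

Spending multiplier = 1/(1 − c + m) = 1/(1 − 0.491 + 0.3) = 1/0.809 ≈ 1.236.
Tax multiplier = −c·k = −0.491/0.809 ≈ −0.607. Need ΔY = +£882 billion, so ΔT = ΔY/(−c·k) = −(+£882 billion) × 0.809 / 0.491 ≈ −£1,453 billion.
The government should cut lump-sum taxes by £1,453 billion.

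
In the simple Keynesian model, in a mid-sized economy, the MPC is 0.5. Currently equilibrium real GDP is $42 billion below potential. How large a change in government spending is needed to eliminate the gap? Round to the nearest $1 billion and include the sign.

Spending multiplier = 1/(1 − MPC) = 1/(1 − 0.5) = 1/0.5 = 2.
Need ΔY = +$42 billion, so ΔG = ΔY/k = (+$42 billion) × 0.5 = +$21 billion.
The government should increase government spending by $21 billion.

+$21 billion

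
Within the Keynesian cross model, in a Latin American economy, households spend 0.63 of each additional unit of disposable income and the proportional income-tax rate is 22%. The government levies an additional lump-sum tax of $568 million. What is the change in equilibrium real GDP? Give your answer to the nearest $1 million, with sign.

−$704 million

A lump-sum tax change of +$568 million shifts disposable income by −$568 million; first-round consumption changes by −c × ΔT = −0.63 × (+$568 million) = −$357.84 million.
Expenditure multiplier = 1/(1 − c(1−t)) = 1/(1 − 0.63×0.78) = 1/0.5086 ≈ 1.966.
The tax multiplier is −c × k ≈ −1.239, so ΔY = k × (−c·ΔT) = (−$357.84 million) / 0.5086 ≈ −$704 million.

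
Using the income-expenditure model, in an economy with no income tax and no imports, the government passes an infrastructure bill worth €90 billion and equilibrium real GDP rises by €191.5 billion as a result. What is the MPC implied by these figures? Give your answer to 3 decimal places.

Implied spending multiplier k = ΔY/ΔG = 191.5/90 ≈ 2.1278.
Since k = 1/(1 − MPC), MPC = 1 − 1/k = 1 − ΔG/ΔY = 1 − 90/191.5 ≈ 0.530.

0.530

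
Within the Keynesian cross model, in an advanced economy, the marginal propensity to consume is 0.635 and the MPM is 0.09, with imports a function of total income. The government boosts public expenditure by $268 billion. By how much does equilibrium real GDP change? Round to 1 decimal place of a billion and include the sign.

Government-spending multiplier = 1/(1 − c + m) = 1/(1 − 0.635 + 0.09) = 1/0.455 ≈ 2.198.
ΔY = k × ΔG = (+$268 billion) / 0.455 ≈ +$589 billion.

+$589.0 billion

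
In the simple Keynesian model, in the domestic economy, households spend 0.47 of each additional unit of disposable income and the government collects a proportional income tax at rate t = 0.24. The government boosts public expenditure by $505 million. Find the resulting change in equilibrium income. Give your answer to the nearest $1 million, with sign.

+$786 million

Spending multiplier = 1/(1 − c(1−t)) = 1/(1 − 0.47×0.76) = 1/0.6428 ≈ 1.556.
ΔY = k × ΔG = (+$505 million) / 0.6428 ≈ +$786 million.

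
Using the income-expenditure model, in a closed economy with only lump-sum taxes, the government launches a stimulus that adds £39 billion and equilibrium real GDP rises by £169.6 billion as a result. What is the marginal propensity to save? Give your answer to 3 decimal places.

0.230

Implied spending multiplier k = ΔY/ΔG = 169.6/39 ≈ 4.3487.
Since k = 1/(1 − MPC), MPC = 1 − 1/k = 1 − ΔG/ΔY = 1 − 39/169.6 ≈ 0.770.
MPS = 1 − MPC = 0.230.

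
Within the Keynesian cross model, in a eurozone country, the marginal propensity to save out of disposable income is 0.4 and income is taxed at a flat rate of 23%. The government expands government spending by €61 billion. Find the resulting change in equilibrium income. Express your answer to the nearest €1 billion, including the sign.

+€113 billion

MPC = 1 − MPS = 1 − 0.4 = 0.6.
Expenditure multiplier = 1/(1 − c(1−t)) = 1/(1 − 0.6×0.77) = 1/0.538 ≈ 1.859.
ΔY = k × ΔG = (+€61 billion) / 0.538 ≈ +€113 billion.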